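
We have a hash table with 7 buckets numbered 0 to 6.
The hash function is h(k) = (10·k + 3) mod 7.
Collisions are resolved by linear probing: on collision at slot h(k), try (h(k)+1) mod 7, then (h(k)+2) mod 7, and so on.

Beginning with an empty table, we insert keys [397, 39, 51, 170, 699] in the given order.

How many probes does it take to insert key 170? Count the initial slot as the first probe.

Insert 397: h=4, slot 4 empty → index 4.
Insert 39: h=1, slot 1 empty → index 1.
Insert 51: h=2, slot 2 empty → index 2.
Insert 170: h=2, slot 2 occupied → index 3.
Insert 699: h=0, slot 0 empty → index 0.
Table: [699, 39, 51, 170, 397, _, _]

2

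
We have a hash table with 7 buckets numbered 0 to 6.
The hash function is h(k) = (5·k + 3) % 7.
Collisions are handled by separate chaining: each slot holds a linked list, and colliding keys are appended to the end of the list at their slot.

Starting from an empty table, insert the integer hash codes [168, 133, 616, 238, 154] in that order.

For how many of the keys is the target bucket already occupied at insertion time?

Insert 168: h=3, bucket 3 empty -> new chain.
Insert 133: h=3, bucket 3 nonempty -> append to chain.
Insert 616: h=3, bucket 3 nonempty -> append to chain.
Insert 238: h=3, bucket 3 nonempty -> append to chain.
Insert 154: h=3, bucket 3 nonempty -> append to chain.
Final buckets:
0: —
1: —
2: —
3: 168 -> 133 -> 616 -> 238 -> 154
4: —
5: —
6: —

4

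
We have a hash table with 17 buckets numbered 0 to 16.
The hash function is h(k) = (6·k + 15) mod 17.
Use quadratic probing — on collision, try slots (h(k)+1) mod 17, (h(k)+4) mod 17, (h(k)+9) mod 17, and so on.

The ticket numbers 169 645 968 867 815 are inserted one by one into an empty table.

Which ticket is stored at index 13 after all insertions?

968

Insert 169: h=9, slot 9 empty -> index 9.
Insert 645: h=9, slot 9 occupied -> index 10.
Insert 968: h=9, slots 9,10 occupied -> index 13.
Insert 867: h=15, slot 15 empty -> index 15.
Insert 815: h=9, slots 9,10,13 occupied -> index 1.
Table: [., 815, ., ., ., ., ., ., ., 169, 645, ., ., 968, ., 867, .]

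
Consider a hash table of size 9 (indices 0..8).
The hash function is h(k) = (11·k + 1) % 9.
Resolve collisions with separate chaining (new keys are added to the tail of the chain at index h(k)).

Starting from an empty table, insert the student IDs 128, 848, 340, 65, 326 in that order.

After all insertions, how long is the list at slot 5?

Insert 128: h=5, bucket 5 empty → new chain.
Insert 848: h=5, bucket 5 nonempty → append to chain.
Insert 340: h=6, bucket 6 empty → new chain.
Insert 65: h=5, bucket 5 nonempty → append to chain.
Insert 326: h=5, bucket 5 nonempty → append to chain.
Final buckets:
0: _
1: _
2: _
3: _
4: _
5: 128 -> 848 -> 65 -> 326
6: 340
7: _
8: _

4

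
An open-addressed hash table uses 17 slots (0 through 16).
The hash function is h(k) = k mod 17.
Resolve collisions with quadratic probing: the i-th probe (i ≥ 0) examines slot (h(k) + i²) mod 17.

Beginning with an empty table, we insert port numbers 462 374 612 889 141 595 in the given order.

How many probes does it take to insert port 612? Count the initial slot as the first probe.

2

Insert 462: h=3, slot 3 empty => index 3.
Insert 374: h=0, slot 0 empty => index 0.
Insert 612: h=0, slot 0 occupied => index 1.
Insert 889: h=5, slot 5 empty => index 5.
Insert 141: h=5, slot 5 occupied => index 6.
Insert 595: h=0, slots 0,1 occupied => index 4.
Table: [374, 612, _, 462, 595, 889, 141, _, _, _, _, _, _, _, _, _, _]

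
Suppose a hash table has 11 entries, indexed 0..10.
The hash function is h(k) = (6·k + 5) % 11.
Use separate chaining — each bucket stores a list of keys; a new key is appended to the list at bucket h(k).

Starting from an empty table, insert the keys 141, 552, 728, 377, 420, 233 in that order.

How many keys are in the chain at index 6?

Insert 141: h=4, bucket 4 empty → new chain.
Insert 552: h=6, bucket 6 empty → new chain.
Insert 728: h=6, bucket 6 nonempty → append to chain.
Insert 377: h=1, bucket 1 empty → new chain.
Insert 420: h=6, bucket 6 nonempty → append to chain.
Insert 233: h=6, bucket 6 nonempty → append to chain.
Final buckets:
0: —
1: 377
2: —
3: —
4: 141
5: —
6: 552 -> 728 -> 420 -> 233
7: —
8: —
9: —
10: —

4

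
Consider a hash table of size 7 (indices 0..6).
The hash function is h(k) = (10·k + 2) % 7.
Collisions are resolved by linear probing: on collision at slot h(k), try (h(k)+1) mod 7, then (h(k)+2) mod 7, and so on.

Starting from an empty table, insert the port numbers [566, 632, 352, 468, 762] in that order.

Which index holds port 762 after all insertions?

3

566: h=6 -> slot 6
632: h=1 -> slot 1
352: h=1, probe 1,2 -> slot 2
468: h=6, probe 6,0 -> slot 0
762: h=6, probe 6,0,1,2,3 -> slot 3
Table: [468, 632, 352, 762, -, -, 566]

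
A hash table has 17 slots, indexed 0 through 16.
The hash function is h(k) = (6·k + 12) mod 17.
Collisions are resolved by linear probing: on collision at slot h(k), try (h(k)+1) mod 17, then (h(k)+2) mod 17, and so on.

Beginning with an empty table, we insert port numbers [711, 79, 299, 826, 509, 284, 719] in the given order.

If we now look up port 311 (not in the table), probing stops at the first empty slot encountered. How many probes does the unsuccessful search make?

2

711 hashes to 11; slot 11 is free => place at 11.
79 hashes to 10; slot 10 is free => place at 10.
299 hashes to 4; slot 4 is free => place at 4.
826 hashes to 4; 4 taken => place at 5.
509 hashes to 6; slot 6 is free => place at 6.
284 hashes to 16; slot 16 is free => place at 16.
719 hashes to 8; slot 8 is free => place at 8.
Table: [., ., ., ., 299, 826, 509, ., 719, ., 79, 711, ., ., ., ., 284]
Lookup 311: h=8, probe 8,9 → slot 9 empty, not found.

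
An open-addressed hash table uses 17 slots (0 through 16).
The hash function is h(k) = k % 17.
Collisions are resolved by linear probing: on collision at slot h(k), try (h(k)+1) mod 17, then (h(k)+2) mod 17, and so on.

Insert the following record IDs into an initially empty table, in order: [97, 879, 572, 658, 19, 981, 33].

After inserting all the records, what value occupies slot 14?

97 hashes to 12; slot 12 is free → place at 12.
879 hashes to 12; 12 taken → place at 13.
572 hashes to 11; slot 11 is free → place at 11.
658 hashes to 12; 12,13 taken → place at 14.
19 hashes to 2; slot 2 is free → place at 2.
981 hashes to 12; 12,13,14 taken → place at 15.
33 hashes to 16; slot 16 is free → place at 16.
Table: [—, —, 19, —, —, —, —, —, —, —, —, 572, 97, 879, 658, 981, 33]

658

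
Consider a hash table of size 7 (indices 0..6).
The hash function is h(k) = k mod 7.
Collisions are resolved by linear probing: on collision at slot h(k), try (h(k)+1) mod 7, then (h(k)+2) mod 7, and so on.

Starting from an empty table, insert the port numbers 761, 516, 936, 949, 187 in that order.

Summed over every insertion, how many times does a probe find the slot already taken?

6

Insert 761: h=5, slot 5 empty -> index 5.
Insert 516: h=5, slot 5 occupied -> index 6.
Insert 936: h=5, slots 5,6 occupied -> index 0.
Insert 949: h=4, slot 4 empty -> index 4.
Insert 187: h=5, slots 5,6,0 occupied -> index 1.
Table: [936, 187, ., ., 949, 761, 516]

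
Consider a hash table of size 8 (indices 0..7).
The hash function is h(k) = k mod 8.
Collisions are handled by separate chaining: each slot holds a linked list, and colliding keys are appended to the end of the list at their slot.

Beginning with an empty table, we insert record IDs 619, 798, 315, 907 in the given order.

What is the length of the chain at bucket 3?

3

619 -> bucket 3
798 -> bucket 6
315 -> bucket 3 (collision)
907 -> bucket 3 (collision)
Final buckets:
0: —
1: —
2: —
3: 619 -> 315 -> 907
4: —
5: —
6: 798
7: —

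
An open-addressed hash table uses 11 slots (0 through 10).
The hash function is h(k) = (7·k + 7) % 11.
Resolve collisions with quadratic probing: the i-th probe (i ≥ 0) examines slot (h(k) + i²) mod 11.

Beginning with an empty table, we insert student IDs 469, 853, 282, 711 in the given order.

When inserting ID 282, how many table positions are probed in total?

2

469: h=1 => slot 1
853: h=5 => slot 5
282: h=1, probe 1,2 => slot 2
711: h=1, probe 1,2,5,10 => slot 10
Table: [—, 469, 282, —, —, 853, —, —, —, —, 711]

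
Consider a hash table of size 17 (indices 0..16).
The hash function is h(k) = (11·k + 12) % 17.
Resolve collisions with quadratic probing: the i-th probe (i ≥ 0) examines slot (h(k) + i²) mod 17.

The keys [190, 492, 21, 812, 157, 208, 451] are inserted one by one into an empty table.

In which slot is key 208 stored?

9

190 hashes to 11; slot 11 is free => place at 11.
492 hashes to 1; slot 1 is free => place at 1.
21 hashes to 5; slot 5 is free => place at 5.
812 hashes to 2; slot 2 is free => place at 2.
157 hashes to 5; 5 taken => place at 6.
208 hashes to 5; 5,6 taken => place at 9.
451 hashes to 9; 9 taken => place at 10.
Table: [-, 492, 812, -, -, 21, 157, -, -, 208, 451, 190, -, -, -, -, -]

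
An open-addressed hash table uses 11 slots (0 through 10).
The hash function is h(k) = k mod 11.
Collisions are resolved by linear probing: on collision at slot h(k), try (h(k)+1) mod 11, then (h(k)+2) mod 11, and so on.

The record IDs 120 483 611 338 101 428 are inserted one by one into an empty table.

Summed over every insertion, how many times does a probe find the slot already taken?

Insert 120: h=10, slot 10 empty -> index 10.
Insert 483: h=10, slot 10 occupied -> index 0.
Insert 611: h=6, slot 6 empty -> index 6.
Insert 338: h=8, slot 8 empty -> index 8.
Insert 101: h=2, slot 2 empty -> index 2.
Insert 428: h=10, slots 10,0 occupied -> index 1.
Table: [483, 428, 101, ∅, ∅, ∅, 611, ∅, 338, ∅, 120]

3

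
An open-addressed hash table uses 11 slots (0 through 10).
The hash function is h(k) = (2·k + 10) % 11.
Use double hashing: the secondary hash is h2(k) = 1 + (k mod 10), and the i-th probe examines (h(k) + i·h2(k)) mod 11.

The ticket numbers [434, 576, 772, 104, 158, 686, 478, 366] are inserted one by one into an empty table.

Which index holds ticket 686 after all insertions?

434: h=9 => slot 9
576: h=7 => slot 7
772: h=3 => slot 3
104: h=9, h2=5, probe 9,3,8 => slot 8
158: h=7, h2=9, probe 7,5 => slot 5
686: h=7, h2=7, probe 7,3,10 => slot 10
478: h=9, h2=9, probe 9,7,5,3,1 => slot 1
366: h=5, h2=7, probe 5,1,8,4 => slot 4
Table: [-, 478, -, 772, 366, 158, -, 576, 104, 434, 686]

10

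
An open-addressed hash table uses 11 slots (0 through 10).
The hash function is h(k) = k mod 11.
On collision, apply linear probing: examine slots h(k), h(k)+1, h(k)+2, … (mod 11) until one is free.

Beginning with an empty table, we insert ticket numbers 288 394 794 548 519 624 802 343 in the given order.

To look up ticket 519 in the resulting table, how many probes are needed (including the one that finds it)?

288 hashes to 2; slot 2 is free -> place at 2.
394 hashes to 9; slot 9 is free -> place at 9.
794 hashes to 2; 2 taken -> place at 3.
548 hashes to 9; 9 taken -> place at 10.
519 hashes to 2; 2,3 taken -> place at 4.
624 hashes to 8; slot 8 is free -> place at 8.
802 hashes to 10; 10 taken -> place at 0.
343 hashes to 2; 2,3,4 taken -> place at 5.
Table: [802, -, 288, 794, 519, 343, -, -, 624, 394, 548]
Lookup 519: h=2, probe 2,3,4 → found at 4.

3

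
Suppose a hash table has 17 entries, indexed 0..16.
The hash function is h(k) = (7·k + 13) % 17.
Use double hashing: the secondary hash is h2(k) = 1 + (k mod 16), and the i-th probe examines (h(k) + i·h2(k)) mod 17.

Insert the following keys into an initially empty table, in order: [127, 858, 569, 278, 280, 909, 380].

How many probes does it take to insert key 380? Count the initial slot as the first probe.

2

127: h=1 -> slot 1
858: h=1, h2=11, probe 1,12 -> slot 12
569: h=1, h2=10, probe 1,11 -> slot 11
278: h=4 -> slot 4
280: h=1, h2=9, probe 1,10 -> slot 10
909: h=1, h2=14, probe 1,15 -> slot 15
380: h=4, h2=13, probe 4,0 -> slot 0
Table: [380, 127, ., ., 278, ., ., ., ., ., 280, 569, 858, ., ., 909, .]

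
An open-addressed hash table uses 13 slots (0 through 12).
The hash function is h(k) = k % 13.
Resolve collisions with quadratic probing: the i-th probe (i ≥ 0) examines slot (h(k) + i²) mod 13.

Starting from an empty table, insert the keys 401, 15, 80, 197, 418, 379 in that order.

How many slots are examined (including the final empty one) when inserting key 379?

401 hashes to 11; slot 11 is free => place at 11.
15 hashes to 2; slot 2 is free => place at 2.
80 hashes to 2; 2 taken => place at 3.
197 hashes to 2; 2,3 taken => place at 6.
418 hashes to 2; 2,3,6,11 taken => place at 5.
379 hashes to 2; 2,3,6,11,5 taken => place at 1.
Table: [_, 379, 15, 80, _, 418, 197, _, _, _, _, 401, _]

6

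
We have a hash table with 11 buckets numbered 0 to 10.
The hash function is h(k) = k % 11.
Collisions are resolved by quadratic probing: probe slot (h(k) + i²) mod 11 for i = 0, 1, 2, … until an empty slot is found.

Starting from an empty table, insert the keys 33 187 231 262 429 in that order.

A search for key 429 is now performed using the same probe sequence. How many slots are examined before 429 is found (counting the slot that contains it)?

33: h=0 → slot 0
187: h=0, probe 0,1 → slot 1
231: h=0, probe 0,1,4 → slot 4
262: h=9 → slot 9
429: h=0, probe 0,1,4,9,5 → slot 5
Table: [33, 187, ∅, ∅, 231, 429, ∅, ∅, ∅, 262, ∅]
Lookup 429: h=0, probe 0,1,4,9,5 → found at 5.

5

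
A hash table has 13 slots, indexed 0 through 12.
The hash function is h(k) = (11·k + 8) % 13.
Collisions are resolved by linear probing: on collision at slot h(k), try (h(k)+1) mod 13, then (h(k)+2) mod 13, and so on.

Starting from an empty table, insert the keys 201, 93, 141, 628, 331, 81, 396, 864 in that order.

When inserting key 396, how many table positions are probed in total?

3

201 hashes to 9; slot 9 is free -> place at 9.
93 hashes to 4; slot 4 is free -> place at 4.
141 hashes to 12; slot 12 is free -> place at 12.
628 hashes to 0; slot 0 is free -> place at 0.
331 hashes to 9; 9 taken -> place at 10.
81 hashes to 2; slot 2 is free -> place at 2.
396 hashes to 9; 9,10 taken -> place at 11.
864 hashes to 9; 9,10,11,12,0 taken -> place at 1.
Table: [628, 864, 81, —, 93, —, —, —, —, 201, 331, 396, 141]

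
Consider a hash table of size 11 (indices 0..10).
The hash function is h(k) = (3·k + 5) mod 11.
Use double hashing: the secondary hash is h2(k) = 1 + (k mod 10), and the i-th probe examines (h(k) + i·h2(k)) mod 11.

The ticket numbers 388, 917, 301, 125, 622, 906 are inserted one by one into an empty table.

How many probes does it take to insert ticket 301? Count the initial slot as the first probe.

388 hashes to 3; slot 3 is free → place at 3.
917 hashes to 6; slot 6 is free → place at 6.
301 hashes to 6, h2=2; 6 taken → place at 8.
125 hashes to 6, h2=6; 6 taken → place at 1.
622 hashes to 1, h2=3; 1 taken → place at 4.
906 hashes to 6, h2=7; 6 taken → place at 2.
Table: [—, 125, 906, 388, 622, —, 917, —, 301, —, —]

2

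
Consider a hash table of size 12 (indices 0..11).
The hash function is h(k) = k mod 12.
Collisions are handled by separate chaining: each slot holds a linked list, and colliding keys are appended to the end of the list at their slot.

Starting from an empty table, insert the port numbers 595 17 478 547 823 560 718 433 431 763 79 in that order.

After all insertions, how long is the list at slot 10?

Insert 595: h=7, bucket 7 empty -> new chain.
Insert 17: h=5, bucket 5 empty -> new chain.
Insert 478: h=10, bucket 10 empty -> new chain.
Insert 547: h=7, bucket 7 nonempty -> append to chain.
Insert 823: h=7, bucket 7 nonempty -> append to chain.
Insert 560: h=8, bucket 8 empty -> new chain.
Insert 718: h=10, bucket 10 nonempty -> append to chain.
Insert 433: h=1, bucket 1 empty -> new chain.
Insert 431: h=11, bucket 11 empty -> new chain.
Insert 763: h=7, bucket 7 nonempty -> append to chain.
Insert 79: h=7, bucket 7 nonempty -> append to chain.
Final buckets:
0: —
1: 433
2: —
3: —
4: —
5: 17
6: —
7: 595 -> 547 -> 823 -> 763 -> 79
8: 560
9: —
10: 478 -> 718
11: 431

2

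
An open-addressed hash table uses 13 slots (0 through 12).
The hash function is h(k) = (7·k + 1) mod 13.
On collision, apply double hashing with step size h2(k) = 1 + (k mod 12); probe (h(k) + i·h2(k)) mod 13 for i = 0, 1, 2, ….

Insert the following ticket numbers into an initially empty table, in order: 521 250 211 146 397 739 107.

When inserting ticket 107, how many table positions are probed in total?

3

521 hashes to 8; slot 8 is free -> place at 8.
250 hashes to 9; slot 9 is free -> place at 9.
211 hashes to 9, h2=8; 9 taken -> place at 4.
146 hashes to 9, h2=3; 9 taken -> place at 12.
397 hashes to 11; slot 11 is free -> place at 11.
739 hashes to 0; slot 0 is free -> place at 0.
107 hashes to 9, h2=12; 9,8 taken -> place at 7.
Table: [739, -, -, -, 211, -, -, 107, 521, 250, -, 397, 146]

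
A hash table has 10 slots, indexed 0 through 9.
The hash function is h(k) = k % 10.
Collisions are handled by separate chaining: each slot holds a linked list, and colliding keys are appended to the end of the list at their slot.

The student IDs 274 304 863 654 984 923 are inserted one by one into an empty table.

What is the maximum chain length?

4

274 → bucket 4
304 → bucket 4 (collision)
863 → bucket 3
654 → bucket 4 (collision)
984 → bucket 4 (collision)
923 → bucket 3 (collision)
Final buckets:
0: -
1: -
2: -
3: 863 -> 923
4: 274 -> 304 -> 654 -> 984
5: -
6: -
7: -
8: -
9: -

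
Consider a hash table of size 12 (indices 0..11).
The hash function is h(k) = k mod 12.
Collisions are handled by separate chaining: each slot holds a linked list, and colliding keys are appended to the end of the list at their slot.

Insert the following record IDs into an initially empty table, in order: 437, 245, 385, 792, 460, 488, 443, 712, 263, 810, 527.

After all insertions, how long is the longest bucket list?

Insert 437: h=5, bucket 5 empty → new chain.
Insert 245: h=5, bucket 5 nonempty → append to chain.
Insert 385: h=1, bucket 1 empty → new chain.
Insert 792: h=0, bucket 0 empty → new chain.
Insert 460: h=4, bucket 4 empty → new chain.
Insert 488: h=8, bucket 8 empty → new chain.
Insert 443: h=11, bucket 11 empty → new chain.
Insert 712: h=4, bucket 4 nonempty → append to chain.
Insert 263: h=11, bucket 11 nonempty → append to chain.
Insert 810: h=6, bucket 6 empty → new chain.
Insert 527: h=11, bucket 11 nonempty → append to chain.
Final buckets:
0: 792
1: 385
2: .
3: .
4: 460 -> 712
5: 437 -> 245
6: 810
7: .
8: 488
9: .
10: .
11: 443 -> 263 -> 527

3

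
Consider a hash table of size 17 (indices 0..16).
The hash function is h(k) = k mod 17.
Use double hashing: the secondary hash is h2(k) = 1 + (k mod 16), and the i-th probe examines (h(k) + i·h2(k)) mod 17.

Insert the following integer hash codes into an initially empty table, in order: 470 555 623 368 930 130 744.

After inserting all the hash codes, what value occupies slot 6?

470: h=11 -> slot 11
555: h=11, h2=12, probe 11,6 -> slot 6
623: h=11, h2=16, probe 11,10 -> slot 10
368: h=11, h2=1, probe 11,12 -> slot 12
930: h=12, h2=3, probe 12,15 -> slot 15
130: h=11, h2=3, probe 11,14 -> slot 14
744: h=13 -> slot 13
Table: [., ., ., ., ., ., 555, ., ., ., 623, 470, 368, 744, 130, 930, .]

555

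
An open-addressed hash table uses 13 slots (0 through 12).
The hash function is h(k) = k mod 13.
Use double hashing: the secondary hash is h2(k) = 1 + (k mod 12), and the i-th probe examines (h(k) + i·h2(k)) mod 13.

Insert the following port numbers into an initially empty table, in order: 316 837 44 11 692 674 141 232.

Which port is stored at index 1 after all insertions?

316: h=4 => slot 4
837: h=5 => slot 5
44: h=5, h2=9, probe 5,1 => slot 1
11: h=11 => slot 11
692: h=3 => slot 3
674: h=11, h2=3, probe 11,1,4,7 => slot 7
141: h=11, h2=10, probe 11,8 => slot 8
232: h=11, h2=5, probe 11,3,8,0 => slot 0
Table: [232, 44, -, 692, 316, 837, -, 674, 141, -, -, 11, -]

44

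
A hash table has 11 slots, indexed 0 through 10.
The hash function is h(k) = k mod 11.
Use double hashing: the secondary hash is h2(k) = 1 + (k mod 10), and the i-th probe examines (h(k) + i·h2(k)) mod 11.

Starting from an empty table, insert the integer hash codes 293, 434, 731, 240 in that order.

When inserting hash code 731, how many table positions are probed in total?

3

293: h=7 => slot 7
434: h=5 => slot 5
731: h=5, h2=2, probe 5,7,9 => slot 9
240: h=9, h2=1, probe 9,10 => slot 10
Table: [—, —, —, —, —, 434, —, 293, —, 731, 240]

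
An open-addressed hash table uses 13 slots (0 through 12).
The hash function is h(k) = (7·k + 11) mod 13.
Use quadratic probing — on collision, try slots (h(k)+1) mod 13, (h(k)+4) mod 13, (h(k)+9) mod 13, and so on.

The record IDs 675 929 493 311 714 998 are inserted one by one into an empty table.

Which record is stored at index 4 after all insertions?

675: h=4 => slot 4
929: h=1 => slot 1
493: h=4, probe 4,5 => slot 5
311: h=4, probe 4,5,8 => slot 8
714: h=4, probe 4,5,8,0 => slot 0
998: h=3 => slot 3
Table: [714, 929, _, 998, 675, 493, _, _, 311, _, _, _, _]

675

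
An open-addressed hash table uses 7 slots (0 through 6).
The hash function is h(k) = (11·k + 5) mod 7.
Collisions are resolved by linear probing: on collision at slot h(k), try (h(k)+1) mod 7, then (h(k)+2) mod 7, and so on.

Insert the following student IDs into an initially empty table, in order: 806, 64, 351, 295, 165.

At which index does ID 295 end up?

806 hashes to 2; slot 2 is free → place at 2.
64 hashes to 2; 2 taken → place at 3.
351 hashes to 2; 2,3 taken → place at 4.
295 hashes to 2; 2,3,4 taken → place at 5.
165 hashes to 0; slot 0 is free → place at 0.
Table: [165, —, 806, 64, 351, 295, —]

5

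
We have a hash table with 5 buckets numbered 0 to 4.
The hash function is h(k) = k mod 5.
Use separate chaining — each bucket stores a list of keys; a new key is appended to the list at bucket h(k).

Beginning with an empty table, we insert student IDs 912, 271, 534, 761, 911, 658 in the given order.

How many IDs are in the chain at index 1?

Insert 912: h=2, bucket 2 empty -> new chain.
Insert 271: h=1, bucket 1 empty -> new chain.
Insert 534: h=4, bucket 4 empty -> new chain.
Insert 761: h=1, bucket 1 nonempty -> append to chain.
Insert 911: h=1, bucket 1 nonempty -> append to chain.
Insert 658: h=3, bucket 3 empty -> new chain.
Final buckets:
0: _
1: 271 -> 761 -> 911
2: 912
3: 658
4: 534

3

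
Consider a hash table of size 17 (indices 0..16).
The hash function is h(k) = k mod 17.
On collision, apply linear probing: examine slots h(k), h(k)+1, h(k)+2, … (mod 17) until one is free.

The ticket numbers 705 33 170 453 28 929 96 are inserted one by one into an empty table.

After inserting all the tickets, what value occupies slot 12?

28

705: h=8 → slot 8
33: h=16 → slot 16
170: h=0 → slot 0
453: h=11 → slot 11
28: h=11, probe 11,12 → slot 12
929: h=11, probe 11,12,13 → slot 13
96: h=11, probe 11,12,13,14 → slot 14
Table: [170, ., ., ., ., ., ., ., 705, ., ., 453, 28, 929, 96, ., 33]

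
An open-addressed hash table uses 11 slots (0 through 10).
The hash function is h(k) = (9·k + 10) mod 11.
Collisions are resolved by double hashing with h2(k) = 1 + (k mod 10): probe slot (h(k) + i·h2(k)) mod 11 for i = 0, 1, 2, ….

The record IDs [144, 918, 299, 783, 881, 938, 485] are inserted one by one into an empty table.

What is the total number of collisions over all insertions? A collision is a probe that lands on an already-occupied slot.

Insert 144: h=8, slot 8 empty => index 8.
Insert 918: h=0, slot 0 empty => index 0.
Insert 299: h=6, slot 6 empty => index 6.
Insert 783: h=6, h2=4, slot 6 occupied => index 10.
Insert 881: h=8, h2=2, slots 8,10 occupied => index 1.
Insert 938: h=4, slot 4 empty => index 4.
Insert 485: h=8, h2=6, slot 8 occupied => index 3.
Table: [918, 881, -, 485, 938, -, 299, -, 144, -, 783]

4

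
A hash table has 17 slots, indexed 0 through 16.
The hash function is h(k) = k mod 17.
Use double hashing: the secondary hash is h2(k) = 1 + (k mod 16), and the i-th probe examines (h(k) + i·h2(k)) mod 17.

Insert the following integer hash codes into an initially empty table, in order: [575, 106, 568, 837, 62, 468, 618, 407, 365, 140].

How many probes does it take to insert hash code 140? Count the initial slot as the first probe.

2

Insert 575: h=14, slot 14 empty → index 14.
Insert 106: h=4, slot 4 empty → index 4.
Insert 568: h=7, slot 7 empty → index 7.
Insert 837: h=4, h2=6, slot 4 occupied → index 10.
Insert 62: h=11, slot 11 empty → index 11.
Insert 468: h=9, slot 9 empty → index 9.
Insert 618: h=6, slot 6 empty → index 6.
Insert 407: h=16, slot 16 empty → index 16.
Insert 365: h=8, slot 8 empty → index 8.
Insert 140: h=4, h2=13, slot 4 occupied → index 0.
Table: [140, ., ., ., 106, ., 618, 568, 365, 468, 837, 62, ., ., 575, ., 407]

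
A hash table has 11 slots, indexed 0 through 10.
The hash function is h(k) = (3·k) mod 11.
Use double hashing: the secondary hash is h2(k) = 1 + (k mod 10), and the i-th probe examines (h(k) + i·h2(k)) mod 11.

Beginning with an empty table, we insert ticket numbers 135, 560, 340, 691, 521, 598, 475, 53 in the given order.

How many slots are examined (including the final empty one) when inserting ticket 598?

135 hashes to 9; slot 9 is free => place at 9.
560 hashes to 8; slot 8 is free => place at 8.
340 hashes to 8, h2=1; 8,9 taken => place at 10.
691 hashes to 5; slot 5 is free => place at 5.
521 hashes to 1; slot 1 is free => place at 1.
598 hashes to 1, h2=9; 1,10,8 taken => place at 6.
475 hashes to 6, h2=6; 6,1 taken => place at 7.
53 hashes to 5, h2=4; 5,9 taken => place at 2.
Table: [., 521, 53, ., ., 691, 598, 475, 560, 135, 340]

4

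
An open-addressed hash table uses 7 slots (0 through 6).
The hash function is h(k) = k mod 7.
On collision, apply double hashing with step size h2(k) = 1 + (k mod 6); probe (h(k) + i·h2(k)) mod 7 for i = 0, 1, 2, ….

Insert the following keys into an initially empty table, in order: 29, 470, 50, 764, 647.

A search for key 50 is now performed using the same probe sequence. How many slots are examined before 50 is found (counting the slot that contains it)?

3

29: h=1 => slot 1
470: h=1, h2=3, probe 1,4 => slot 4
50: h=1, h2=3, probe 1,4,0 => slot 0
764: h=1, h2=3, probe 1,4,0,3 => slot 3
647: h=3, h2=6, probe 3,2 => slot 2
Table: [50, 29, 647, 764, 470, -, -]
Lookup 50: h=1, h2=3, probe 1,4,0 → found at 0.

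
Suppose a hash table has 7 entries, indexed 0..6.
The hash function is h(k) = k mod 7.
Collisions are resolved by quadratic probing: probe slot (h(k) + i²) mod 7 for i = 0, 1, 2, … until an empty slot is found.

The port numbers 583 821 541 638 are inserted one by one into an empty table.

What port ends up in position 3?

583 hashes to 2; slot 2 is free => place at 2.
821 hashes to 2; 2 taken => place at 3.
541 hashes to 2; 2,3 taken => place at 6.
638 hashes to 1; slot 1 is free => place at 1.
Table: [_, 638, 583, 821, _, _, 541]

821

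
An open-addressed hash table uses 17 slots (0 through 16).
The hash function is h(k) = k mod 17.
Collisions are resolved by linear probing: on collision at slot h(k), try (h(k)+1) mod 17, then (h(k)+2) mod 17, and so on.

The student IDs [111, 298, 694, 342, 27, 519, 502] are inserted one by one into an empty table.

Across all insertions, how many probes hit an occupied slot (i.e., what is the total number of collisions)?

9

Insert 111: h=9, slot 9 empty → index 9.
Insert 298: h=9, slot 9 occupied → index 10.
Insert 694: h=14, slot 14 empty → index 14.
Insert 342: h=2, slot 2 empty → index 2.
Insert 27: h=10, slot 10 occupied → index 11.
Insert 519: h=9, slots 9,10,11 occupied → index 12.
Insert 502: h=9, slots 9,10,11,12 occupied → index 13.
Table: [—, —, 342, —, —, —, —, —, —, 111, 298, 27, 519, 502, 694, —, —]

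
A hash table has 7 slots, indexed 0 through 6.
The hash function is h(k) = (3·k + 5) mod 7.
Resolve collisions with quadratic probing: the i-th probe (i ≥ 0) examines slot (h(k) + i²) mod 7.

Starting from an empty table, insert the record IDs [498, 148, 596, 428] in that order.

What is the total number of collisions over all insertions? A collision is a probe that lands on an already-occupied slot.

6

Insert 498: h=1, slot 1 empty → index 1.
Insert 148: h=1, slot 1 occupied → index 2.
Insert 596: h=1, slots 1,2 occupied → index 5.
Insert 428: h=1, slots 1,2,5 occupied → index 3.
Table: [-, 498, 148, 428, -, 596, -]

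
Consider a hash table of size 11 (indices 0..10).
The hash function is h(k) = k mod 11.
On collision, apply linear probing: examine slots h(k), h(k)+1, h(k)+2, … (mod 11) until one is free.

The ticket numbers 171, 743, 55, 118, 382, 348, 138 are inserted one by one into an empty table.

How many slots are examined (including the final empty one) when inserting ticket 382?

171: h=6 => slot 6
743: h=6, probe 6,7 => slot 7
55: h=0 => slot 0
118: h=8 => slot 8
382: h=8, probe 8,9 => slot 9
348: h=7, probe 7,8,9,10 => slot 10
138: h=6, probe 6,7,8,9,10,0,1 => slot 1
Table: [55, 138, —, —, —, —, 171, 743, 118, 382, 348]

2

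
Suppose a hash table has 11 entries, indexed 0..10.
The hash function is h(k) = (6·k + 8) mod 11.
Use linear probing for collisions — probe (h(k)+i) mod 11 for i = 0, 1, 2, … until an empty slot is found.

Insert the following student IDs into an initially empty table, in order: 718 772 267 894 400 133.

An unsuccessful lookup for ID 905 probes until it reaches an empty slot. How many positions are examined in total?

4

Insert 718: h=4, slot 4 empty -> index 4.
Insert 772: h=9, slot 9 empty -> index 9.
Insert 267: h=4, slot 4 occupied -> index 5.
Insert 894: h=4, slots 4,5 occupied -> index 6.
Insert 400: h=10, slot 10 empty -> index 10.
Insert 133: h=3, slot 3 empty -> index 3.
Table: [—, —, —, 133, 718, 267, 894, —, —, 772, 400]
Lookup 905: h=4, probe 4,5,6,7 → slot 7 empty, not found.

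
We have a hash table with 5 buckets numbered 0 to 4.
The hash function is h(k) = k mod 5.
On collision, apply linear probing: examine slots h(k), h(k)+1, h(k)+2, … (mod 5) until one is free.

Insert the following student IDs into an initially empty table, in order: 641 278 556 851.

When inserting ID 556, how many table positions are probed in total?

641 hashes to 1; slot 1 is free => place at 1.
278 hashes to 3; slot 3 is free => place at 3.
556 hashes to 1; 1 taken => place at 2.
851 hashes to 1; 1,2,3 taken => place at 4.
Table: [—, 641, 556, 278, 851]

2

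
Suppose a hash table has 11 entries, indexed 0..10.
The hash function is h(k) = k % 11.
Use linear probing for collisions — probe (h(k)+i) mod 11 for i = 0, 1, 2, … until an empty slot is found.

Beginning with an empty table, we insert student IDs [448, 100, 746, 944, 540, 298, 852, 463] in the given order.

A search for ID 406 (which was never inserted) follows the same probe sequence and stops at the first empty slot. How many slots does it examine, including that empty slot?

448 hashes to 8; slot 8 is free → place at 8.
100 hashes to 1; slot 1 is free → place at 1.
746 hashes to 9; slot 9 is free → place at 9.
944 hashes to 9; 9 taken → place at 10.
540 hashes to 1; 1 taken → place at 2.
298 hashes to 1; 1,2 taken → place at 3.
852 hashes to 5; slot 5 is free → place at 5.
463 hashes to 1; 1,2,3 taken → place at 4.
Table: [., 100, 540, 298, 463, 852, ., ., 448, 746, 944]
Lookup 406: h=10, probe 10,0 → slot 0 empty, not found.

2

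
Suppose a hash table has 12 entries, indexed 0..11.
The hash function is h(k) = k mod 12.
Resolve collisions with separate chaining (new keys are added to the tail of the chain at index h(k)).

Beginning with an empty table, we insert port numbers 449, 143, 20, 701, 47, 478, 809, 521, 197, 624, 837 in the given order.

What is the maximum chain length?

Insert 449: h=5, bucket 5 empty -> new chain.
Insert 143: h=11, bucket 11 empty -> new chain.
Insert 20: h=8, bucket 8 empty -> new chain.
Insert 701: h=5, bucket 5 nonempty -> append to chain.
Insert 47: h=11, bucket 11 nonempty -> append to chain.
Insert 478: h=10, bucket 10 empty -> new chain.
Insert 809: h=5, bucket 5 nonempty -> append to chain.
Insert 521: h=5, bucket 5 nonempty -> append to chain.
Insert 197: h=5, bucket 5 nonempty -> append to chain.
Insert 624: h=0, bucket 0 empty -> new chain.
Insert 837: h=9, bucket 9 empty -> new chain.
Final buckets:
0: 624
1: _
2: _
3: _
4: _
5: 449 -> 701 -> 809 -> 521 -> 197
6: _
7: _
8: 20
9: 837
10: 478
11: 143 -> 47

5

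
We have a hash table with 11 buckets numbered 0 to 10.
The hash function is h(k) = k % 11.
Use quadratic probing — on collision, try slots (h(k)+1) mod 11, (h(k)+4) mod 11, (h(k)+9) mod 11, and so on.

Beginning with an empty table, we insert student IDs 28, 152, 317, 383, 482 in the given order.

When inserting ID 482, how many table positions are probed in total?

28 hashes to 6; slot 6 is free -> place at 6.
152 hashes to 9; slot 9 is free -> place at 9.
317 hashes to 9; 9 taken -> place at 10.
383 hashes to 9; 9,10 taken -> place at 2.
482 hashes to 9; 9,10,2 taken -> place at 7.
Table: [-, -, 383, -, -, -, 28, 482, -, 152, 317]

4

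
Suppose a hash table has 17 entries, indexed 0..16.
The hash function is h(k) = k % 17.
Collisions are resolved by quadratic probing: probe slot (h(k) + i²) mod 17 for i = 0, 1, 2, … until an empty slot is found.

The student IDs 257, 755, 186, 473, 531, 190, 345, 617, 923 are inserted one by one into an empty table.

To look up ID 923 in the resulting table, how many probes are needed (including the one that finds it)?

3

257 hashes to 2; slot 2 is free -> place at 2.
755 hashes to 7; slot 7 is free -> place at 7.
186 hashes to 16; slot 16 is free -> place at 16.
473 hashes to 14; slot 14 is free -> place at 14.
531 hashes to 4; slot 4 is free -> place at 4.
190 hashes to 3; slot 3 is free -> place at 3.
345 hashes to 5; slot 5 is free -> place at 5.
617 hashes to 5; 5 taken -> place at 6.
923 hashes to 5; 5,6 taken -> place at 9.
Table: [., ., 257, 190, 531, 345, 617, 755, ., 923, ., ., ., ., 473, ., 186]
Lookup 923: h=5, probe 5,6,9 → found at 9.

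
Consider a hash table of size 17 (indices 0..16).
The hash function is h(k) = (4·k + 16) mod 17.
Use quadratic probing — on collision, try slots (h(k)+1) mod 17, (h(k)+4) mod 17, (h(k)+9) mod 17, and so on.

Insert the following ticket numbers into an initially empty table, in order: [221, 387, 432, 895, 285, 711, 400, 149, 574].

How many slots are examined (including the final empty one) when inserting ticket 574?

8

221: h=16 -> slot 16
387: h=0 -> slot 0
432: h=10 -> slot 10
895: h=9 -> slot 9
285: h=0, probe 0,1 -> slot 1
711: h=4 -> slot 4
400: h=1, probe 1,2 -> slot 2
149: h=0, probe 0,1,4,9,16,8 -> slot 8
574: h=0, probe 0,1,4,9,16,8,2,15 -> slot 15
Table: [387, 285, 400, ∅, 711, ∅, ∅, ∅, 149, 895, 432, ∅, ∅, ∅, ∅, 574, 221]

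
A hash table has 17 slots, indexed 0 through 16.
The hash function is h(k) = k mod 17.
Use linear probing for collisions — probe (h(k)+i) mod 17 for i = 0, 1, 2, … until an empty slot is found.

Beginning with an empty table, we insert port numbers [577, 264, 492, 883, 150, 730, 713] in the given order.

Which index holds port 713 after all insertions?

3

577 hashes to 16; slot 16 is free → place at 16.
264 hashes to 9; slot 9 is free → place at 9.
492 hashes to 16; 16 taken → place at 0.
883 hashes to 16; 16,0 taken → place at 1.
150 hashes to 14; slot 14 is free → place at 14.
730 hashes to 16; 16,0,1 taken → place at 2.
713 hashes to 16; 16,0,1,2 taken → place at 3.
Table: [492, 883, 730, 713, —, —, —, —, —, 264, —, —, —, —, 150, —, 577]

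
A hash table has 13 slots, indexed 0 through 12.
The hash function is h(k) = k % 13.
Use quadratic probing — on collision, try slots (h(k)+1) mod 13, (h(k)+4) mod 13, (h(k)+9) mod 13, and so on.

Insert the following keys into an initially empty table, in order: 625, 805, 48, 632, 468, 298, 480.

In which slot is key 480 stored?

Insert 625: h=1, slot 1 empty -> index 1.
Insert 805: h=12, slot 12 empty -> index 12.
Insert 48: h=9, slot 9 empty -> index 9.
Insert 632: h=8, slot 8 empty -> index 8.
Insert 468: h=0, slot 0 empty -> index 0.
Insert 298: h=12, slots 12,0 occupied -> index 3.
Insert 480: h=12, slots 12,0,3,8 occupied -> index 2.
Table: [468, 625, 480, 298, ∅, ∅, ∅, ∅, 632, 48, ∅, ∅, 805]

2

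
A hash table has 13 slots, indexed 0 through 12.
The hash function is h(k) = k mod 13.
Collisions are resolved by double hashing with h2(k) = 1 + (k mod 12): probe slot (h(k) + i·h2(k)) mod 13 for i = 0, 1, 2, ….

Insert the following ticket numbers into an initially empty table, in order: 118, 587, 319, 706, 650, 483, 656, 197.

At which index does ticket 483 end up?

6

118: h=1 -> slot 1
587: h=2 -> slot 2
319: h=7 -> slot 7
706: h=4 -> slot 4
650: h=0 -> slot 0
483: h=2, h2=4, probe 2,6 -> slot 6
656: h=6, h2=9, probe 6,2,11 -> slot 11
197: h=2, h2=6, probe 2,8 -> slot 8
Table: [650, 118, 587, —, 706, —, 483, 319, 197, —, —, 656, —]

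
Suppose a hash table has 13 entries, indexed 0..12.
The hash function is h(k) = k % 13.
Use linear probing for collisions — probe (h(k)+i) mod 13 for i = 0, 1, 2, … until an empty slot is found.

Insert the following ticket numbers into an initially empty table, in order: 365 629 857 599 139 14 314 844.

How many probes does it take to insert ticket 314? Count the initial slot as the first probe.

365: h=1 => slot 1
629: h=5 => slot 5
857: h=12 => slot 12
599: h=1, probe 1,2 => slot 2
139: h=9 => slot 9
14: h=1, probe 1,2,3 => slot 3
314: h=2, probe 2,3,4 => slot 4
844: h=12, probe 12,0 => slot 0
Table: [844, 365, 599, 14, 314, 629, ∅, ∅, ∅, 139, ∅, ∅, 857]

3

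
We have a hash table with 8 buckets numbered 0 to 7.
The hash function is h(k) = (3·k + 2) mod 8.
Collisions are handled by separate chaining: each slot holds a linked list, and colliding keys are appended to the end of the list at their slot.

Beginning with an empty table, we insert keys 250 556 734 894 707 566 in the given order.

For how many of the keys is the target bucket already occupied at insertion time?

250 -> bucket 0
556 -> bucket 6
734 -> bucket 4
894 -> bucket 4 (collision)
707 -> bucket 3
566 -> bucket 4 (collision)
Final buckets:
0: 250
1: ∅
2: ∅
3: 707
4: 734 -> 894 -> 566
5: ∅
6: 556
7: ∅

2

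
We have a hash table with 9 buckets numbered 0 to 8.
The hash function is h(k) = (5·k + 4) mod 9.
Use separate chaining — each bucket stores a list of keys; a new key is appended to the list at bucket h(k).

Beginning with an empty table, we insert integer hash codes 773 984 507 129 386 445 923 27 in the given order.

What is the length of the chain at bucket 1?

3

773 -> bucket 8
984 -> bucket 1
507 -> bucket 1 (collision)
129 -> bucket 1 (collision)
386 -> bucket 8 (collision)
445 -> bucket 6
923 -> bucket 2
27 -> bucket 4
Final buckets:
0: .
1: 984 -> 507 -> 129
2: 923
3: .
4: 27
5: .
6: 445
7: .
8: 773 -> 386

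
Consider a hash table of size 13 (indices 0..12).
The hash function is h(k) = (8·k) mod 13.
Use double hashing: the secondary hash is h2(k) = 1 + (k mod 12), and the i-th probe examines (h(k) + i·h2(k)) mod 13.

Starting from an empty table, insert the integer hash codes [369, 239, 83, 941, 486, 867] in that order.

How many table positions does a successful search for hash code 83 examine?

3

369: h=1 => slot 1
239: h=1, h2=12, probe 1,0 => slot 0
83: h=1, h2=12, probe 1,0,12 => slot 12
941: h=1, h2=6, probe 1,7 => slot 7
486: h=1, h2=7, probe 1,8 => slot 8
867: h=7, h2=4, probe 7,11 => slot 11
Table: [239, 369, ∅, ∅, ∅, ∅, ∅, 941, 486, ∅, ∅, 867, 83]
Lookup 83: h=1, h2=12, probe 1,0,12 → found at 12.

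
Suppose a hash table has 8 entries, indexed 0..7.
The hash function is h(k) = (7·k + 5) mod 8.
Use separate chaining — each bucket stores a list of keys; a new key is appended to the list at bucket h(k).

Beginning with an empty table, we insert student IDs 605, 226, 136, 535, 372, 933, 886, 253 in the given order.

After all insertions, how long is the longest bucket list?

3

605 → bucket 0
226 → bucket 3
136 → bucket 5
535 → bucket 6
372 → bucket 1
933 → bucket 0 (collision)
886 → bucket 7
253 → bucket 0 (collision)
Final buckets:
0: 605 -> 933 -> 253
1: 372
2: .
3: 226
4: .
5: 136
6: 535
7: 886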